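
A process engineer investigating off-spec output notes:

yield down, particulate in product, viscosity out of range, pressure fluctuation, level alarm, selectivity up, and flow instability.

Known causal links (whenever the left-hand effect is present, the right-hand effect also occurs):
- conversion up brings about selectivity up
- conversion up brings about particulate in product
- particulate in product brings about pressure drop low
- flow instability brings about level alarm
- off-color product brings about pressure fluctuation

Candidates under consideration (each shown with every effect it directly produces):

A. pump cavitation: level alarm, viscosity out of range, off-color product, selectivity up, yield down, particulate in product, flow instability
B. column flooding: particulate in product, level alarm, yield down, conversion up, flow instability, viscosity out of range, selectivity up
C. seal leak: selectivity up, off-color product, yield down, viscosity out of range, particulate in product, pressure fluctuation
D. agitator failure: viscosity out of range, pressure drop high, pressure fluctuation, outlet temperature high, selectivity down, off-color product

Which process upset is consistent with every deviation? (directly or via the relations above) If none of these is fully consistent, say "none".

Checking each candidate against the observations:
(A) pump cavitation — yield down match; particulate in product match; viscosity out of range match; pressure fluctuation match (through off-color product → pressure fluctuation); level alarm match; selectivity up match; flow instability match
(B) column flooding — does not account for pressure fluctuation
(C) seal leak — does not account for level alarm, flow instability
(D) agitator failure — yield down miss; particulate in product miss; viscosity out of range match; pressure fluctuation match; level alarm miss; selectivity up miss; flow instability miss
Only (A) is consistent with every observation.

A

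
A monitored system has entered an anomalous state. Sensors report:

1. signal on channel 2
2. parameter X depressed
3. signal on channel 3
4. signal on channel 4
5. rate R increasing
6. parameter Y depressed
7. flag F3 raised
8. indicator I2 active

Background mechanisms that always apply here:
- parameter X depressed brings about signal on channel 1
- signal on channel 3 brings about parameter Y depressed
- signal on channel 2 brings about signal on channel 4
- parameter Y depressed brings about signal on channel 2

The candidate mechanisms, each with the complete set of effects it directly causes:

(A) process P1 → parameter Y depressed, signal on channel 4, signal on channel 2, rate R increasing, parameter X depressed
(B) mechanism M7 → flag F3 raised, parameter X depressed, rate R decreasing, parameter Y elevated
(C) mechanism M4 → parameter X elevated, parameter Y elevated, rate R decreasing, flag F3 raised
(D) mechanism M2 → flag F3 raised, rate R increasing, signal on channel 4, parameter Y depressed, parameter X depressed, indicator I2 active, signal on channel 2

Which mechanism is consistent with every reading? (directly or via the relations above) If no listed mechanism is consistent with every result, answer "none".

none

For each candidate, compare predicted effects to what was observed:
(A) process P1 — signal on channel 2 match; parameter X depressed match; signal on channel 3 miss; signal on channel 4 match; rate R increasing match; parameter Y depressed match; flag F3 raised miss; indicator I2 active miss
(B) mechanism M7 — signal on channel 2 miss; parameter X depressed match; signal on channel 3 miss; signal on channel 4 miss; rate R increasing miss; parameter Y depressed miss; flag F3 raised match; indicator I2 active miss
(C) mechanism M4 — signal on channel 2 miss; parameter X depressed miss; signal on channel 3 miss; signal on channel 4 miss; rate R increasing miss; parameter Y depressed miss; flag F3 raised match; indicator I2 active miss
(D) mechanism M2 — does not account for signal on channel 3
Every candidate fails on at least one observation.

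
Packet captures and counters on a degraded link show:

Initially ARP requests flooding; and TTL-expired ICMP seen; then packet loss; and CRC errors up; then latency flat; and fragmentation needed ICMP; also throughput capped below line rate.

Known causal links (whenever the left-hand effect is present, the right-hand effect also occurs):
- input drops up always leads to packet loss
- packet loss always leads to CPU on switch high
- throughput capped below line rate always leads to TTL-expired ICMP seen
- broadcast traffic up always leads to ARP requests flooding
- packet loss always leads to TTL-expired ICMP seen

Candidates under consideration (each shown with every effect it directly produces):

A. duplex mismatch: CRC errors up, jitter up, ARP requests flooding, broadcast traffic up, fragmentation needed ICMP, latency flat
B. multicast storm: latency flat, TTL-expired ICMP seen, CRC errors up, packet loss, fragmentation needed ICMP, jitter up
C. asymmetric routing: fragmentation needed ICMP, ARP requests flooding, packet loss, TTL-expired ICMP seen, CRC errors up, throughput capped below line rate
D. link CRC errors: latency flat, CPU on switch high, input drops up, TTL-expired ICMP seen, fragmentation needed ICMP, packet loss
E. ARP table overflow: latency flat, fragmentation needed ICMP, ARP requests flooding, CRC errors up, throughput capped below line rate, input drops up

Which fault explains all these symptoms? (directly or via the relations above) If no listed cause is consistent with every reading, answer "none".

E

Per-candidate check:
(A) duplex mismatch — ARP requests flooding ✓; TTL-expired ICMP seen ✗; packet loss ✗; CRC errors up ✓; latency flat ✓; fragmentation needed ICMP ✓; throughput capped below line rate ✗
(B) multicast storm — ARP requests flooding ✗; TTL-expired ICMP seen ✓; packet loss ✓; CRC errors up ✓; latency flat ✓; fragmentation needed ICMP ✓; throughput capped below line rate ✗
(C) asymmetric routing — does not account for latency flat
(D) link CRC errors — does not account for ARP requests flooding, CRC errors up, throughput capped below line rate
(E) ARP table overflow — accounts for every observation (TTL-expired ICMP seen by throughput capped below line rate → TTL-expired ICMP seen)
(E) alone accounts for all the evidence.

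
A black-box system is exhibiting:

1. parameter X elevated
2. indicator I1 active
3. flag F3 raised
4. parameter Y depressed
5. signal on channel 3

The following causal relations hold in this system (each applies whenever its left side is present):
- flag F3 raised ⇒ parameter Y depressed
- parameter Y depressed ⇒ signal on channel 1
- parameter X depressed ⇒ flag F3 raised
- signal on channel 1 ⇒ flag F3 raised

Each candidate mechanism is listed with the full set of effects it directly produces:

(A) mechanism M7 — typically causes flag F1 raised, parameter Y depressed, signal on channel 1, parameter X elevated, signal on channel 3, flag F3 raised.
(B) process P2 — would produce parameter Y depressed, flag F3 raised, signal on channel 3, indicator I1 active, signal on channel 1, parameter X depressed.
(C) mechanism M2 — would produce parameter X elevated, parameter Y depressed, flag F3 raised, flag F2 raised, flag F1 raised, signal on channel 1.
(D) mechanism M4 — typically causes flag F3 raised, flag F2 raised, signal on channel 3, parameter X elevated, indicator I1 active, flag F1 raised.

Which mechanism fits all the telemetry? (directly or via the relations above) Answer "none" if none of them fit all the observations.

Per-candidate check:
(A) mechanism M7 — parameter X elevated yes; indicator I1 active NO; flag F3 raised yes; parameter Y depressed yes; signal on channel 3 yes
(B) process P2 — fails on parameter X elevated (predicts parameter X depressed, not parameter X elevated)
(C) mechanism M2 — parameter X elevated yes; indicator I1 active NO; flag F3 raised yes; parameter Y depressed yes; signal on channel 3 NO
(D) mechanism M4 — parameter X elevated yes; indicator I1 active yes; flag F3 raised yes; parameter Y depressed yes (through flag F3 raised → parameter Y depressed); signal on channel 3 yes
(D) is the only candidate with no mismatches.

D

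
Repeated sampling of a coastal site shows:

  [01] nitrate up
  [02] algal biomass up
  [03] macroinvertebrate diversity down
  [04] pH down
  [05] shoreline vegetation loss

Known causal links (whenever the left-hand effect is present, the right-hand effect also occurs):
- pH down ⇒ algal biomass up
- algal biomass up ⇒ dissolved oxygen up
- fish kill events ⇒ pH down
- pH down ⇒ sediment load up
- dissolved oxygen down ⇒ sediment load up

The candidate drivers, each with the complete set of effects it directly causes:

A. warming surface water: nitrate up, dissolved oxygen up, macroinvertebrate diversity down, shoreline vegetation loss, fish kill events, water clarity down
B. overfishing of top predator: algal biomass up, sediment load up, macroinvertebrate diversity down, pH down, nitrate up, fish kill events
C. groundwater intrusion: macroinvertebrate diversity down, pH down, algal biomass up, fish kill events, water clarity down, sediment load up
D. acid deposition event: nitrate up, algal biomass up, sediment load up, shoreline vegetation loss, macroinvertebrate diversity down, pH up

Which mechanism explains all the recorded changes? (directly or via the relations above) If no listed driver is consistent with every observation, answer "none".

For each candidate, compare predicted effects to what was observed:
(A) warming surface water — nitrate up match; algal biomass up match (via fish kill events → pH down → algal biomass up); macroinvertebrate diversity down match; pH down match (via fish kill events → pH down); shoreline vegetation loss match
(B) overfishing of top predator — does not account for shoreline vegetation loss
(C) groundwater intrusion — nitrate up miss; algal biomass up match; macroinvertebrate diversity down match; pH down match; shoreline vegetation loss miss
(D) acid deposition event — nitrate up match; algal biomass up match; macroinvertebrate diversity down match; pH down miss; shoreline vegetation loss match
Only (A) is consistent with every observation.

A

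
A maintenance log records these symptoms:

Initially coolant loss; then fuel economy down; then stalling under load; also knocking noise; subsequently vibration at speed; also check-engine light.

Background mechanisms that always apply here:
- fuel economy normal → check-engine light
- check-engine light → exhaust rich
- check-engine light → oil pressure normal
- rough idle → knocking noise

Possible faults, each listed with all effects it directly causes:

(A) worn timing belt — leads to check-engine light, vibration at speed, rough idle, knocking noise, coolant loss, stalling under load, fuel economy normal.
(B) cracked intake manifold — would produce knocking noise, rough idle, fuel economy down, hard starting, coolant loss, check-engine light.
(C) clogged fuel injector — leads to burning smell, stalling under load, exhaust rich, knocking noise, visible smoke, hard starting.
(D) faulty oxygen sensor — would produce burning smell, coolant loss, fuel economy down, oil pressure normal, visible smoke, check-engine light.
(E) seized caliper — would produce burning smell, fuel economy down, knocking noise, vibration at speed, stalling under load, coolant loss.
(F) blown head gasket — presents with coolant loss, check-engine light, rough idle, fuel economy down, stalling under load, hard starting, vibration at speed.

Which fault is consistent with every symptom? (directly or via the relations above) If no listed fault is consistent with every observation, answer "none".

Checking each candidate against the observations:
(A) worn timing belt — coolant loss +; fuel economy down -; stalling under load +; knocking noise +; vibration at speed +; check-engine light +
(B) cracked intake manifold — coolant loss +; fuel economy down +; stalling under load -; knocking noise +; vibration at speed -; check-engine light +
(C) clogged fuel injector — does not account for coolant loss, fuel economy down, vibration at speed, check-engine light
(D) faulty oxygen sensor — coolant loss +; fuel economy down +; stalling under load -; knocking noise -; vibration at speed -; check-engine light +
(E) seized caliper — does not account for check-engine light
(F) blown head gasket — coolant loss +; fuel economy down +; stalling under load +; knocking noise + (through rough idle → knocking noise); vibration at speed +; check-engine light +
Only (F) is consistent with every observation.

F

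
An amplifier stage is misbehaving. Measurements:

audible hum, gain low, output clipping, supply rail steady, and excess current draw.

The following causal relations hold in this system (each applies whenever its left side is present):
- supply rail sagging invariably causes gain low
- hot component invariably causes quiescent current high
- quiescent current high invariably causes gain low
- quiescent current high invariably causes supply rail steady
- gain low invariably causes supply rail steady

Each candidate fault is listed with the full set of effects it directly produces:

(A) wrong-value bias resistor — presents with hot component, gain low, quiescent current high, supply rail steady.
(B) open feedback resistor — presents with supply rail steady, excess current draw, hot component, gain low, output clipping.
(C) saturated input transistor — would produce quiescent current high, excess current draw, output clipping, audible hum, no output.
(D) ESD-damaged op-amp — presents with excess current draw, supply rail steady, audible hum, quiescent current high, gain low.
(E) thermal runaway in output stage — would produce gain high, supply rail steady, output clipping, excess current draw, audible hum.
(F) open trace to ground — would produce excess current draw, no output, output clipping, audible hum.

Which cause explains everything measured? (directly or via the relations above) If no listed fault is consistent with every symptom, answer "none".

C

Testing each hypothesis:
(A) wrong-value bias resistor — does not account for audible hum, output clipping, excess current draw
(B) open feedback resistor — audible hum NO; gain low yes; output clipping yes; supply rail steady yes; excess current draw yes
(C) saturated input transistor — audible hum yes; gain low yes (by quiescent current high → gain low); output clipping yes; supply rail steady yes (by quiescent current high → supply rail steady); excess current draw yes
(D) ESD-damaged op-amp — does not account for output clipping
(E) thermal runaway in output stage — fails on gain low (predicts gain high, not gain low)
(F) open trace to ground — audible hum yes; gain low NO; output clipping yes; supply rail steady NO; excess current draw yes
(C) is the only candidate with no mismatches.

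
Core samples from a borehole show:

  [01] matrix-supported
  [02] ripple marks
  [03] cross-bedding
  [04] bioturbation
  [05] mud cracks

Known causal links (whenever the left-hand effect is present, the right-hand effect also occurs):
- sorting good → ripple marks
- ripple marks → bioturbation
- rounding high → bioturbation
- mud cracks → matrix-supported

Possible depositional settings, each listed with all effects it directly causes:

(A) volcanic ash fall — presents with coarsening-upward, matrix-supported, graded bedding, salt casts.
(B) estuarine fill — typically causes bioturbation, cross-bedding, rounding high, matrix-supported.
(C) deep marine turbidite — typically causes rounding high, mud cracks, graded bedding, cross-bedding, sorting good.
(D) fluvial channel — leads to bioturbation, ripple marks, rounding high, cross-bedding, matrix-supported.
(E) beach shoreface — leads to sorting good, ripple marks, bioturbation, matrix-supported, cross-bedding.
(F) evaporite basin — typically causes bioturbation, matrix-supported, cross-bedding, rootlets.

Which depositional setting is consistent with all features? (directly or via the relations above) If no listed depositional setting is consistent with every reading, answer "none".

C

Checking each candidate against the observations:
(A) volcanic ash fall — matrix-supported match; ripple marks miss; cross-bedding miss; bioturbation miss; mud cracks miss
(B) estuarine fill — matrix-supported match; ripple marks miss; cross-bedding match; bioturbation match; mud cracks miss
(C) deep marine turbidite — accounts for every observation (matrix-supported through mud cracks → matrix-supported)
(D) fluvial channel — matrix-supported match; ripple marks match; cross-bedding match; bioturbation match; mud cracks miss
(E) beach shoreface — does not account for mud cracks
(F) evaporite basin — matrix-supported match; ripple marks miss; cross-bedding match; bioturbation match; mud cracks miss
(C) is the only candidate with no mismatches.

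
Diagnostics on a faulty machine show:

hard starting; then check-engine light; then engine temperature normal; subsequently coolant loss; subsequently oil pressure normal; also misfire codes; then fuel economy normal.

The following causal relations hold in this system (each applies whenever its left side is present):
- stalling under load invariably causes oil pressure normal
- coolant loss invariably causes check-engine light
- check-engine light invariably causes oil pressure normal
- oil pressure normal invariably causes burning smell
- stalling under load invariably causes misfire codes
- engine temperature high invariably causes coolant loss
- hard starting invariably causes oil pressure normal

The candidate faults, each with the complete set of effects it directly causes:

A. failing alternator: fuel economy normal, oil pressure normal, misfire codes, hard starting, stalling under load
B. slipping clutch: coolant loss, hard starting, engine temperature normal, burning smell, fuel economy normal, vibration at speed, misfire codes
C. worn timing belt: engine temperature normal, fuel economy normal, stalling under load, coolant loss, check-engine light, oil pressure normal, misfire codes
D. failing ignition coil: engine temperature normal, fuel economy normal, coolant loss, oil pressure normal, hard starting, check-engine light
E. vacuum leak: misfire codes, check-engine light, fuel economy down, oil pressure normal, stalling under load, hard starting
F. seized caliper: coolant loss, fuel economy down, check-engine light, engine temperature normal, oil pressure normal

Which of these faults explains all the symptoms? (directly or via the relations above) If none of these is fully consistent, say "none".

Testing each hypothesis:
(A) failing alternator — does not account for check-engine light, engine temperature normal, coolant loss
(B) slipping clutch — hard starting yes; check-engine light yes (via coolant loss → check-engine light); engine temperature normal yes; coolant loss yes; oil pressure normal yes (via hard starting → oil pressure normal); misfire codes yes; fuel economy normal yes
(C) worn timing belt — hard starting NO; check-engine light yes; engine temperature normal yes; coolant loss yes; oil pressure normal yes; misfire codes yes; fuel economy normal yes
(D) failing ignition coil — hard starting yes; check-engine light yes; engine temperature normal yes; coolant loss yes; oil pressure normal yes; misfire codes NO; fuel economy normal yes
(E) vacuum leak — hard starting yes; check-engine light yes; engine temperature normal NO; coolant loss NO; oil pressure normal yes; misfire codes yes; fuel economy normal NO
(F) seized caliper — fails on hard starting, misfire codes, fuel economy normal (predicts fuel economy down, not fuel economy normal)
Only (B) is consistent with every observation.

B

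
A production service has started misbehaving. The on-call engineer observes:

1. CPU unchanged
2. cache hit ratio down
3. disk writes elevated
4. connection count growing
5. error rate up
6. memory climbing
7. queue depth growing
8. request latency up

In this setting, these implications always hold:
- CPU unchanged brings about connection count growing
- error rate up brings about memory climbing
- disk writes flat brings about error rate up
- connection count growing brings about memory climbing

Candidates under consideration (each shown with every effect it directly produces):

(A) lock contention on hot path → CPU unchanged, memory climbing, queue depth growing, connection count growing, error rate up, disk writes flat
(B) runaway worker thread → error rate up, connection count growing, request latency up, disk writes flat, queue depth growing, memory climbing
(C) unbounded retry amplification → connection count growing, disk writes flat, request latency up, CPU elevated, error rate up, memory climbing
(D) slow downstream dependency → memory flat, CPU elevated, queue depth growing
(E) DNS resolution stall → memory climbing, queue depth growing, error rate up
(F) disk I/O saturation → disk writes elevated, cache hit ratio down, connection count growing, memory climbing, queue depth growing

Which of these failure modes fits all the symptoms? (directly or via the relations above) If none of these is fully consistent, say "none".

Testing each hypothesis:
(A) lock contention on hot path — fails on cache hit ratio down, disk writes elevated, request latency up (predicts disk writes flat, not disk writes elevated)
(B) runaway worker thread — CPU unchanged ✗; cache hit ratio down ✗; disk writes elevated ✗; connection count growing ✓; error rate up ✓; memory climbing ✓; queue depth growing ✓; request latency up ✓
(C) unbounded retry amplification — CPU unchanged ✗; cache hit ratio down ✗; disk writes elevated ✗; connection count growing ✓; error rate up ✓; memory climbing ✓; queue depth growing ✗; request latency up ✓
(D) slow downstream dependency — CPU unchanged ✗; cache hit ratio down ✗; disk writes elevated ✗; connection count growing ✗; error rate up ✗; memory climbing ✗; queue depth growing ✓; request latency up ✗
(E) DNS resolution stall — does not account for CPU unchanged, cache hit ratio down, disk writes elevated, connection count growing, request latency up
(F) disk I/O saturation — CPU unchanged ✗; cache hit ratio down ✓; disk writes elevated ✓; connection count growing ✓; error rate up ✗; memory climbing ✓; queue depth growing ✓; request latency up ✗
No candidate is consistent with all observations.

none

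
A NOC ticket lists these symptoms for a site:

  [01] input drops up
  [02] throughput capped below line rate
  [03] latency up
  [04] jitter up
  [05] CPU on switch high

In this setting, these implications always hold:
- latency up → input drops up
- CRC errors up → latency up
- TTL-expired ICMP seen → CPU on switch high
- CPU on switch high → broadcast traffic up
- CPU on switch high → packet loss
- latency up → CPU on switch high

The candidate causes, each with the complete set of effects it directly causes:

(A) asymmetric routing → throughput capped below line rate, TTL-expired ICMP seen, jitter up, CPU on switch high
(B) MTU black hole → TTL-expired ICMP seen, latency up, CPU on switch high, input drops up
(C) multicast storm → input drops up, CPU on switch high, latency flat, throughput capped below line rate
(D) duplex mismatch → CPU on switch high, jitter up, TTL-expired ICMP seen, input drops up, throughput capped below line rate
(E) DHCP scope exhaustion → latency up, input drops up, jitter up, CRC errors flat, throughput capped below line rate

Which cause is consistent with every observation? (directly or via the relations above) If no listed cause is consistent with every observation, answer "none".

Checking each candidate against the observations:
(A) asymmetric routing — input drops up miss; throughput capped below line rate match; latency up miss; jitter up match; CPU on switch high match
(B) MTU black hole — input drops up match; throughput capped below line rate miss; latency up match; jitter up miss; CPU on switch high match
(C) multicast storm — input drops up match; throughput capped below line rate match; latency up miss; jitter up miss; CPU on switch high match
(D) duplex mismatch — does not account for latency up
(E) DHCP scope exhaustion — accounts for every observation (CPU on switch high by latency up → CPU on switch high)
Only (E) is consistent with every observation.

E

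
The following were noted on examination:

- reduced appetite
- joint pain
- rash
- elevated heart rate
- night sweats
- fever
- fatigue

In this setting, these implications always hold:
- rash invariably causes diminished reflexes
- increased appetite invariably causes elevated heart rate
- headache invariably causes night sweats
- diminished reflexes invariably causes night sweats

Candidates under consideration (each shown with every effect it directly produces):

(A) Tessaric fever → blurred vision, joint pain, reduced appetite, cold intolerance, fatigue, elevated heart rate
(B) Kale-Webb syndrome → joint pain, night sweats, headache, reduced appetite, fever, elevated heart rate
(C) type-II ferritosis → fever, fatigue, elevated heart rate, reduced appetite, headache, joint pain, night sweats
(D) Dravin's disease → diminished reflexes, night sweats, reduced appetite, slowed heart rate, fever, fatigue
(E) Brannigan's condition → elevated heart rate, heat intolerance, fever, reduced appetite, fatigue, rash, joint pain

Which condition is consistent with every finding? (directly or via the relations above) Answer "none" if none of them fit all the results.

Per-candidate check:
(A) Tessaric fever — does not account for rash, night sweats, fever
(B) Kale-Webb syndrome — does not account for rash, fatigue
(C) type-II ferritosis — reduced appetite match; joint pain match; rash miss; elevated heart rate match; night sweats match; fever match; fatigue match
(D) Dravin's disease — reduced appetite match; joint pain miss; rash miss; elevated heart rate miss; night sweats match; fever match; fatigue match
(E) Brannigan's condition — accounts for every observation (night sweats via rash → diminished reflexes → night sweats)
(E) alone accounts for all the evidence.

E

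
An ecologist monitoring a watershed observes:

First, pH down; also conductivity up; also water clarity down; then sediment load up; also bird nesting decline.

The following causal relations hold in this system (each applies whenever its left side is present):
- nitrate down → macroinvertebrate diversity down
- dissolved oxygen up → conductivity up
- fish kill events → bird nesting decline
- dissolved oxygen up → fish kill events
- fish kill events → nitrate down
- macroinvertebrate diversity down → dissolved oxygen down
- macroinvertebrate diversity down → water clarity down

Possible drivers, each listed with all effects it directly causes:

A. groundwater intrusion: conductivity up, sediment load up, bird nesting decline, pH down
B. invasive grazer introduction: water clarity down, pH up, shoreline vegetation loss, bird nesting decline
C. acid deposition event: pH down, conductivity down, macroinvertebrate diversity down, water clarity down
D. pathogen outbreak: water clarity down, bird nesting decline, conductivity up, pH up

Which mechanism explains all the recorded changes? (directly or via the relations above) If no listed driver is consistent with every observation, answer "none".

For each candidate, compare predicted effects to what was observed:
(A) groundwater intrusion — does not account for water clarity down
(B) invasive grazer introduction — fails on pH down, conductivity up, sediment load up (predicts pH up, not pH down)
(C) acid deposition event — fails on conductivity up, sediment load up, bird nesting decline (predicts conductivity down, not conductivity up)
(D) pathogen outbreak — fails on pH down, sediment load up (predicts pH up, not pH down)
No candidate is consistent with all observations.

none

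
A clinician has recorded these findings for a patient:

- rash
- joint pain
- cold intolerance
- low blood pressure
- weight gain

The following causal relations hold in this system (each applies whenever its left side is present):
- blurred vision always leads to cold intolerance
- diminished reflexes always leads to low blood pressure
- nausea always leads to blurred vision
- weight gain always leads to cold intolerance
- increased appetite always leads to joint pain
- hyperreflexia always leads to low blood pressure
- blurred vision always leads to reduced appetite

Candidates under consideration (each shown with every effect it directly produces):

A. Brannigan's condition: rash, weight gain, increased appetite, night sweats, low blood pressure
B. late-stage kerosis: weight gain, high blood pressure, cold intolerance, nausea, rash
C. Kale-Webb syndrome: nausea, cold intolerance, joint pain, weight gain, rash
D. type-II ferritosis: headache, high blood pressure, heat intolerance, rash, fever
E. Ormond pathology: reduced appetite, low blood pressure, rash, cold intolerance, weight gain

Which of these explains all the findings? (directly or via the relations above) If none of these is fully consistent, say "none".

Testing each hypothesis:
(A) Brannigan's condition — rash ✓; joint pain ✓ (through increased appetite → joint pain); cold intolerance ✓ (through weight gain → cold intolerance); low blood pressure ✓; weight gain ✓
(B) late-stage kerosis — rash ✓; joint pain ✗; cold intolerance ✓; low blood pressure ✗; weight gain ✓
(C) Kale-Webb syndrome — rash ✓; joint pain ✓; cold intolerance ✓; low blood pressure ✗; weight gain ✓
(D) type-II ferritosis — rash ✓; joint pain ✗; cold intolerance ✗; low blood pressure ✗; weight gain ✗
(E) Ormond pathology — rash ✓; joint pain ✗; cold intolerance ✓; low blood pressure ✓; weight gain ✓
Only (A) is consistent with every observation.

A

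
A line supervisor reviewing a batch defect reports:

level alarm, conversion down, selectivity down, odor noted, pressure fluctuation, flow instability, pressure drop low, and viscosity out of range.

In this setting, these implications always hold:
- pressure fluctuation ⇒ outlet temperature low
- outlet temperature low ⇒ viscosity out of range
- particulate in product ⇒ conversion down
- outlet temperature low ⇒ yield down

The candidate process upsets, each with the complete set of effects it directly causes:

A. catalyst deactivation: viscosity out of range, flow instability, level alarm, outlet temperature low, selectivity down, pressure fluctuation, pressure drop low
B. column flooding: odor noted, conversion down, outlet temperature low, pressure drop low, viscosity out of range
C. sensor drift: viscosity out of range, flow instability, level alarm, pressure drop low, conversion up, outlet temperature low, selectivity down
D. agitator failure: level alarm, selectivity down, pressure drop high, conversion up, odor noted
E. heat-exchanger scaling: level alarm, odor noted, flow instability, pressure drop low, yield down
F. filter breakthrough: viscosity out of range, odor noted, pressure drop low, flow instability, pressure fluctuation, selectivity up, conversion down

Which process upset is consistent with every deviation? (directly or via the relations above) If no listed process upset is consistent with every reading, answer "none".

Testing each hypothesis:
(A) catalyst deactivation — does not account for conversion down, odor noted
(B) column flooding — level alarm NO; conversion down yes; selectivity down NO; odor noted yes; pressure fluctuation NO; flow instability NO; pressure drop low yes; viscosity out of range yes
(C) sensor drift — fails on conversion down, odor noted, pressure fluctuation (predicts conversion up, not conversion down)
(D) agitator failure — fails on conversion down, pressure fluctuation, flow instability, pressure drop low, viscosity out of range (predicts conversion up, not conversion down; predicts pressure drop high, not pressure drop low)
(E) heat-exchanger scaling — does not account for conversion down, selectivity down, pressure fluctuation, viscosity out of range
(F) filter breakthrough — fails on level alarm, selectivity down (predicts selectivity up, not selectivity down)
Every candidate fails on at least one observation.

none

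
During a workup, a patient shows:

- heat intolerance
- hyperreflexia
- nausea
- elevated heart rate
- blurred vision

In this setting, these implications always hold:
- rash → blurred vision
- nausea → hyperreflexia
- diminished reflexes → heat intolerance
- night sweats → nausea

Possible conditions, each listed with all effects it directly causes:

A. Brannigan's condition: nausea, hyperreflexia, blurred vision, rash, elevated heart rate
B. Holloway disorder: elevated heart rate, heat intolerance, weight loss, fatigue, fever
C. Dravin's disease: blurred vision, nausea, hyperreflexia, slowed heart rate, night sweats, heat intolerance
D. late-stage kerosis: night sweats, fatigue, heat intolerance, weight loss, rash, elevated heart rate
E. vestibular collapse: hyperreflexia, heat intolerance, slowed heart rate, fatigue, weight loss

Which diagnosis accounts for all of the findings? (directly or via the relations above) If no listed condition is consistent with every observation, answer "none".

For each candidate, compare predicted effects to what was observed:
(A) Brannigan's condition — heat intolerance -; hyperreflexia +; nausea +; elevated heart rate +; blurred vision +
(B) Holloway disorder — heat intolerance +; hyperreflexia -; nausea -; elevated heart rate +; blurred vision -
(C) Dravin's disease — heat intolerance +; hyperreflexia +; nausea +; elevated heart rate -; blurred vision +
(D) late-stage kerosis — accounts for every observation (hyperreflexia via night sweats → nausea → hyperreflexia)
(E) vestibular collapse — heat intolerance +; hyperreflexia +; nausea -; elevated heart rate -; blurred vision -
Only (D) is consistent with every observation.

D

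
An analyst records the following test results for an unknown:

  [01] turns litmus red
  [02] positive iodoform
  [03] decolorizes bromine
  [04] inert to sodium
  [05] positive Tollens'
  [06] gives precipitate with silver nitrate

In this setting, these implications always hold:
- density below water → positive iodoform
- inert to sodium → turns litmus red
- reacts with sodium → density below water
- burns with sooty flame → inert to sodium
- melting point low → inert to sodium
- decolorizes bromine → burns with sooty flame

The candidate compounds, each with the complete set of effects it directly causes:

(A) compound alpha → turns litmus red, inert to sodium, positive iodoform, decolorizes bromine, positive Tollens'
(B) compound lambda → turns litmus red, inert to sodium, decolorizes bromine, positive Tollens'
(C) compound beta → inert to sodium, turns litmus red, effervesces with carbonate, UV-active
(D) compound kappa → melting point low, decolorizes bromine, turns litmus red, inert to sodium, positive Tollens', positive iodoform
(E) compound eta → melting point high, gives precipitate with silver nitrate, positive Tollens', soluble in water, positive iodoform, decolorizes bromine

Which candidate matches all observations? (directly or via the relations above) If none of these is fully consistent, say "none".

E

Testing each hypothesis:
(A) compound alpha — does not account for gives precipitate with silver nitrate
(B) compound lambda — turns litmus red ✓; positive iodoform ✗; decolorizes bromine ✓; inert to sodium ✓; positive Tollens' ✓; gives precipitate with silver nitrate ✗
(C) compound beta — does not account for positive iodoform, decolorizes bromine, positive Tollens', gives precipitate with silver nitrate
(D) compound kappa — turns litmus red ✓; positive iodoform ✓; decolorizes bromine ✓; inert to sodium ✓; positive Tollens' ✓; gives precipitate with silver nitrate ✗
(E) compound eta — accounts for every observation (turns litmus red through decolorizes bromine → burns with sooty flame → inert to sodium → turns litmus red)
(E) is the only candidate with no mismatches.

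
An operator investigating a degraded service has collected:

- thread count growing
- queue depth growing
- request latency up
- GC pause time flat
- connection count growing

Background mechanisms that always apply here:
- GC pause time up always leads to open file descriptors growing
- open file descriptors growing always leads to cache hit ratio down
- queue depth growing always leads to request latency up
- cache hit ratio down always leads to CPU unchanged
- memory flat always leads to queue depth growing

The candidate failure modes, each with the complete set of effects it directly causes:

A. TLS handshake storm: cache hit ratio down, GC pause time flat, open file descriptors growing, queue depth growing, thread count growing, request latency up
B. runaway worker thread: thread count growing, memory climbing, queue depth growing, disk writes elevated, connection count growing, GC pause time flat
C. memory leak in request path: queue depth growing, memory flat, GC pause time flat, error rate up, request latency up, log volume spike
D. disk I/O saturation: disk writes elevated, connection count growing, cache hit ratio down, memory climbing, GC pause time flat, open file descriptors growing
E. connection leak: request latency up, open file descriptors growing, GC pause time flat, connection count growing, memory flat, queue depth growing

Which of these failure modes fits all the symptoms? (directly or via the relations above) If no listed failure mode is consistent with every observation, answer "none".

B

Testing each hypothesis:
(A) TLS handshake storm — thread count growing match; queue depth growing match; request latency up match; GC pause time flat match; connection count growing miss
(B) runaway worker thread — accounts for every observation (request latency up via queue depth growing → request latency up)
(C) memory leak in request path — thread count growing miss; queue depth growing match; request latency up match; GC pause time flat match; connection count growing miss
(D) disk I/O saturation — thread count growing miss; queue depth growing miss; request latency up miss; GC pause time flat match; connection count growing match
(E) connection leak — does not account for thread count growing
(B) is the only candidate with no mismatches.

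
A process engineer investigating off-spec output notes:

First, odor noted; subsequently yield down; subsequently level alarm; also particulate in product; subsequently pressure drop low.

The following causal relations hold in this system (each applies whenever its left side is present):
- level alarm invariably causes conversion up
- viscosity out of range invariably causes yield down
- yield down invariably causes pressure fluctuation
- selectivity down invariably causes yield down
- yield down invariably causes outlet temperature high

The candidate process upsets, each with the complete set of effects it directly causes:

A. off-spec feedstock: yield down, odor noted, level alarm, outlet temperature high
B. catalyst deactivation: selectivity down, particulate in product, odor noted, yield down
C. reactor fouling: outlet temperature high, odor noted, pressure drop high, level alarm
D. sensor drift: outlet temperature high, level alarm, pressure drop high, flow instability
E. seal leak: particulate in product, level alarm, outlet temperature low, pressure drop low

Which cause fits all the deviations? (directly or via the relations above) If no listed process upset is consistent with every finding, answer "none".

Per-candidate check:
(A) off-spec feedstock — odor noted yes; yield down yes; level alarm yes; particulate in product NO; pressure drop low NO
(B) catalyst deactivation — odor noted yes; yield down yes; level alarm NO; particulate in product yes; pressure drop low NO
(C) reactor fouling — fails on yield down, particulate in product, pressure drop low (predicts pressure drop high, not pressure drop low)
(D) sensor drift — odor noted NO; yield down NO; level alarm yes; particulate in product NO; pressure drop low NO
(E) seal leak — odor noted NO; yield down NO; level alarm yes; particulate in product yes; pressure drop low yes
None of the listed candidates fits everything.

none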